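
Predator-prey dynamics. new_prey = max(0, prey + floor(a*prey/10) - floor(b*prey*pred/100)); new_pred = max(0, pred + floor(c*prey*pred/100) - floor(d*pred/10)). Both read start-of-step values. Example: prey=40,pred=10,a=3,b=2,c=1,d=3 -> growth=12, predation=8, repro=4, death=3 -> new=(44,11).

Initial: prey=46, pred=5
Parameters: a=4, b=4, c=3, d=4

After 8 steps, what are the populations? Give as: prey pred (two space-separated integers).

Step 1: prey: 46+18-9=55; pred: 5+6-2=9
Step 2: prey: 55+22-19=58; pred: 9+14-3=20
Step 3: prey: 58+23-46=35; pred: 20+34-8=46
Step 4: prey: 35+14-64=0; pred: 46+48-18=76
Step 5: prey: 0+0-0=0; pred: 76+0-30=46
Step 6: prey: 0+0-0=0; pred: 46+0-18=28
Step 7: prey: 0+0-0=0; pred: 28+0-11=17
Step 8: prey: 0+0-0=0; pred: 17+0-6=11

Answer: 0 11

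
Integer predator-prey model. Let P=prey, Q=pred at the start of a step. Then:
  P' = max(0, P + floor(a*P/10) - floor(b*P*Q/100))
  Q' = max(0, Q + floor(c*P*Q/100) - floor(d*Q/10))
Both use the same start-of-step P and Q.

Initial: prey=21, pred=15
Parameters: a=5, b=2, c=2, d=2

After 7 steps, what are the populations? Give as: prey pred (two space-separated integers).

Answer: 1 58

Derivation:
Step 1: prey: 21+10-6=25; pred: 15+6-3=18
Step 2: prey: 25+12-9=28; pred: 18+9-3=24
Step 3: prey: 28+14-13=29; pred: 24+13-4=33
Step 4: prey: 29+14-19=24; pred: 33+19-6=46
Step 5: prey: 24+12-22=14; pred: 46+22-9=59
Step 6: prey: 14+7-16=5; pred: 59+16-11=64
Step 7: prey: 5+2-6=1; pred: 64+6-12=58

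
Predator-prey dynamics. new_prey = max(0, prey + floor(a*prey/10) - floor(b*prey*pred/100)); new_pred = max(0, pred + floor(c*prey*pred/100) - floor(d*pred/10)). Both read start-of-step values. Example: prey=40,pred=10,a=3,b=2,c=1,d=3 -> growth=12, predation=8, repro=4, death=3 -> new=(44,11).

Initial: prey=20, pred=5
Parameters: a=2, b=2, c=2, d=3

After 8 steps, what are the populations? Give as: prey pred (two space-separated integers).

Answer: 19 21

Derivation:
Step 1: prey: 20+4-2=22; pred: 5+2-1=6
Step 2: prey: 22+4-2=24; pred: 6+2-1=7
Step 3: prey: 24+4-3=25; pred: 7+3-2=8
Step 4: prey: 25+5-4=26; pred: 8+4-2=10
Step 5: prey: 26+5-5=26; pred: 10+5-3=12
Step 6: prey: 26+5-6=25; pred: 12+6-3=15
Step 7: prey: 25+5-7=23; pred: 15+7-4=18
Step 8: prey: 23+4-8=19; pred: 18+8-5=21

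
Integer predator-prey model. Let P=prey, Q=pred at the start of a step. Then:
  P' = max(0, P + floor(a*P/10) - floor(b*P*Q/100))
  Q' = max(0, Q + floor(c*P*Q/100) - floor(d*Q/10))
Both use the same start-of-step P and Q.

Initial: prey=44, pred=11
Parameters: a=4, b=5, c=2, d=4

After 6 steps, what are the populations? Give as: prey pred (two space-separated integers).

Answer: 1 7

Derivation:
Step 1: prey: 44+17-24=37; pred: 11+9-4=16
Step 2: prey: 37+14-29=22; pred: 16+11-6=21
Step 3: prey: 22+8-23=7; pred: 21+9-8=22
Step 4: prey: 7+2-7=2; pred: 22+3-8=17
Step 5: prey: 2+0-1=1; pred: 17+0-6=11
Step 6: prey: 1+0-0=1; pred: 11+0-4=7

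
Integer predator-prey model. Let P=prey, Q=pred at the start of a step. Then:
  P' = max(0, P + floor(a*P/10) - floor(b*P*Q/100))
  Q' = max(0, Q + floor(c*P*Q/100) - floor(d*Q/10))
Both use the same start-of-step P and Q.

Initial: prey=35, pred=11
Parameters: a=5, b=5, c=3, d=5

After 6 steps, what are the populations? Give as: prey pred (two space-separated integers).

Answer: 0 5

Derivation:
Step 1: prey: 35+17-19=33; pred: 11+11-5=17
Step 2: prey: 33+16-28=21; pred: 17+16-8=25
Step 3: prey: 21+10-26=5; pred: 25+15-12=28
Step 4: prey: 5+2-7=0; pred: 28+4-14=18
Step 5: prey: 0+0-0=0; pred: 18+0-9=9
Step 6: prey: 0+0-0=0; pred: 9+0-4=5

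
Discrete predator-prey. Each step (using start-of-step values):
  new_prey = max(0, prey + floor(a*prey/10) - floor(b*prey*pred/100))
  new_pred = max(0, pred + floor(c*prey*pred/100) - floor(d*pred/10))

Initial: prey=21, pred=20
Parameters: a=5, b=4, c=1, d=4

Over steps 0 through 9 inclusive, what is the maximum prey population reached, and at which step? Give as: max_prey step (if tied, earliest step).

Step 1: prey: 21+10-16=15; pred: 20+4-8=16
Step 2: prey: 15+7-9=13; pred: 16+2-6=12
Step 3: prey: 13+6-6=13; pred: 12+1-4=9
Step 4: prey: 13+6-4=15; pred: 9+1-3=7
Step 5: prey: 15+7-4=18; pred: 7+1-2=6
Step 6: prey: 18+9-4=23; pred: 6+1-2=5
Step 7: prey: 23+11-4=30; pred: 5+1-2=4
Step 8: prey: 30+15-4=41; pred: 4+1-1=4
Step 9: prey: 41+20-6=55; pred: 4+1-1=4
Max prey = 55 at step 9

Answer: 55 9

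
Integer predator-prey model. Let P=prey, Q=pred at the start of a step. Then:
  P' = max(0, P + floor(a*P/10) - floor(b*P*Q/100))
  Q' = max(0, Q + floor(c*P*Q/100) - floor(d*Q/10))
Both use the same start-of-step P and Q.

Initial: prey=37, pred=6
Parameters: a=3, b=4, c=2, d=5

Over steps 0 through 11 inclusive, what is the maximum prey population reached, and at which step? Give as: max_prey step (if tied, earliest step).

Step 1: prey: 37+11-8=40; pred: 6+4-3=7
Step 2: prey: 40+12-11=41; pred: 7+5-3=9
Step 3: prey: 41+12-14=39; pred: 9+7-4=12
Step 4: prey: 39+11-18=32; pred: 12+9-6=15
Step 5: prey: 32+9-19=22; pred: 15+9-7=17
Step 6: prey: 22+6-14=14; pred: 17+7-8=16
Step 7: prey: 14+4-8=10; pred: 16+4-8=12
Step 8: prey: 10+3-4=9; pred: 12+2-6=8
Step 9: prey: 9+2-2=9; pred: 8+1-4=5
Step 10: prey: 9+2-1=10; pred: 5+0-2=3
Step 11: prey: 10+3-1=12; pred: 3+0-1=2
Max prey = 41 at step 2

Answer: 41 2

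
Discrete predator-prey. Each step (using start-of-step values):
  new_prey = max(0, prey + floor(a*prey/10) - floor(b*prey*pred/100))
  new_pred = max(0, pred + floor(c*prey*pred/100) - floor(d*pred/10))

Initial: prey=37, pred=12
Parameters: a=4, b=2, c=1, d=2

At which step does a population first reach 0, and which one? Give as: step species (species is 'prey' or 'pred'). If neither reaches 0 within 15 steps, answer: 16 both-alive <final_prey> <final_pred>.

Answer: 16 both-alive 1 11

Derivation:
Step 1: prey: 37+14-8=43; pred: 12+4-2=14
Step 2: prey: 43+17-12=48; pred: 14+6-2=18
Step 3: prey: 48+19-17=50; pred: 18+8-3=23
Step 4: prey: 50+20-23=47; pred: 23+11-4=30
Step 5: prey: 47+18-28=37; pred: 30+14-6=38
Step 6: prey: 37+14-28=23; pred: 38+14-7=45
Step 7: prey: 23+9-20=12; pred: 45+10-9=46
Step 8: prey: 12+4-11=5; pred: 46+5-9=42
Step 9: prey: 5+2-4=3; pred: 42+2-8=36
Step 10: prey: 3+1-2=2; pred: 36+1-7=30
Step 11: prey: 2+0-1=1; pred: 30+0-6=24
Step 12: prey: 1+0-0=1; pred: 24+0-4=20
Step 13: prey: 1+0-0=1; pred: 20+0-4=16
Step 14: prey: 1+0-0=1; pred: 16+0-3=13
Step 15: prey: 1+0-0=1; pred: 13+0-2=11
No extinction within 15 steps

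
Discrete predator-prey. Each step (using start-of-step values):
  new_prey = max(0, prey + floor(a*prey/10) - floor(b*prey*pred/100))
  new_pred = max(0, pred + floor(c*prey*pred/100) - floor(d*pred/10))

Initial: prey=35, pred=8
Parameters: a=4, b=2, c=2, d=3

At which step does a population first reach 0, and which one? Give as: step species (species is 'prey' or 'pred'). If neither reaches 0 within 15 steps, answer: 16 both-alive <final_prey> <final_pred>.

Step 1: prey: 35+14-5=44; pred: 8+5-2=11
Step 2: prey: 44+17-9=52; pred: 11+9-3=17
Step 3: prey: 52+20-17=55; pred: 17+17-5=29
Step 4: prey: 55+22-31=46; pred: 29+31-8=52
Step 5: prey: 46+18-47=17; pred: 52+47-15=84
Step 6: prey: 17+6-28=0; pred: 84+28-25=87
First extinction: prey at step 6

Answer: 6 prey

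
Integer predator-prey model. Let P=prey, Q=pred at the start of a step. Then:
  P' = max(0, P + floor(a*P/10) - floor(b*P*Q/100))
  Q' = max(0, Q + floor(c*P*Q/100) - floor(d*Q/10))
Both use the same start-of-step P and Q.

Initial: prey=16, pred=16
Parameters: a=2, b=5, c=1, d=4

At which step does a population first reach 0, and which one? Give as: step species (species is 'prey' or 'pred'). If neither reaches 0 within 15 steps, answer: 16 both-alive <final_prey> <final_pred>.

Step 1: prey: 16+3-12=7; pred: 16+2-6=12
Step 2: prey: 7+1-4=4; pred: 12+0-4=8
Step 3: prey: 4+0-1=3; pred: 8+0-3=5
Step 4: prey: 3+0-0=3; pred: 5+0-2=3
Step 5: prey: 3+0-0=3; pred: 3+0-1=2
Step 6: prey: 3+0-0=3; pred: 2+0-0=2
Steps 7-15: state stable at prey=3, pred=2 (no change)
No extinction within 15 steps

Answer: 16 both-alive 3 2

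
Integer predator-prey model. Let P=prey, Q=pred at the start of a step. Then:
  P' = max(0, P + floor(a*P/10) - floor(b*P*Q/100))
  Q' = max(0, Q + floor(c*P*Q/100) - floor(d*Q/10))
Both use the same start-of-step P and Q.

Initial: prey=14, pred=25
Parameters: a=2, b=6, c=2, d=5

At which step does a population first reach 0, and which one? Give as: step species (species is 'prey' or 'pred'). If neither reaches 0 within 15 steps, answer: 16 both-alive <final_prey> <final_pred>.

Step 1: prey: 14+2-21=0; pred: 25+7-12=20
First extinction: prey at step 1

Answer: 1 prey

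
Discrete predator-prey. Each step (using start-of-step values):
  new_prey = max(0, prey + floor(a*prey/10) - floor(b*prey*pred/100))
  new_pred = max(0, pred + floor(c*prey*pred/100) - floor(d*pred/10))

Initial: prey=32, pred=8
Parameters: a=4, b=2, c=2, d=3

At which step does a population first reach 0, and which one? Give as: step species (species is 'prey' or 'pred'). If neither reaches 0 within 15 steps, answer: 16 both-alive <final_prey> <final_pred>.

Answer: 6 prey

Derivation:
Step 1: prey: 32+12-5=39; pred: 8+5-2=11
Step 2: prey: 39+15-8=46; pred: 11+8-3=16
Step 3: prey: 46+18-14=50; pred: 16+14-4=26
Step 4: prey: 50+20-26=44; pred: 26+26-7=45
Step 5: prey: 44+17-39=22; pred: 45+39-13=71
Step 6: prey: 22+8-31=0; pred: 71+31-21=81
First extinction: prey at step 6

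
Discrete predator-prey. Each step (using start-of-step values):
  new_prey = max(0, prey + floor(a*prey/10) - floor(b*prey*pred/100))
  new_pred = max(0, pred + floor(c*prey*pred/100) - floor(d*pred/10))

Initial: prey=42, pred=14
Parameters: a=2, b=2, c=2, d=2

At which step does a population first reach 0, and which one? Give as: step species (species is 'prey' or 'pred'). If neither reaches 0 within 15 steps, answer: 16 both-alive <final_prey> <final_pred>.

Step 1: prey: 42+8-11=39; pred: 14+11-2=23
Step 2: prey: 39+7-17=29; pred: 23+17-4=36
Step 3: prey: 29+5-20=14; pred: 36+20-7=49
Step 4: prey: 14+2-13=3; pred: 49+13-9=53
Step 5: prey: 3+0-3=0; pred: 53+3-10=46
First extinction: prey at step 5

Answer: 5 prey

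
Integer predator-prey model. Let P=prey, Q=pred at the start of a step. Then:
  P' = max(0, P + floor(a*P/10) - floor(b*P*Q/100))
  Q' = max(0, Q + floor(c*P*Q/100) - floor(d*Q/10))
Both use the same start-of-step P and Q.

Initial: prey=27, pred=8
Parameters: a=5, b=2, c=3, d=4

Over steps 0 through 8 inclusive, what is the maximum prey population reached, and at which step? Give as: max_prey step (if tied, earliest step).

Step 1: prey: 27+13-4=36; pred: 8+6-3=11
Step 2: prey: 36+18-7=47; pred: 11+11-4=18
Step 3: prey: 47+23-16=54; pred: 18+25-7=36
Step 4: prey: 54+27-38=43; pred: 36+58-14=80
Step 5: prey: 43+21-68=0; pred: 80+103-32=151
Step 6: prey: 0+0-0=0; pred: 151+0-60=91
Step 7: prey: 0+0-0=0; pred: 91+0-36=55
Step 8: prey: 0+0-0=0; pred: 55+0-22=33
Max prey = 54 at step 3

Answer: 54 3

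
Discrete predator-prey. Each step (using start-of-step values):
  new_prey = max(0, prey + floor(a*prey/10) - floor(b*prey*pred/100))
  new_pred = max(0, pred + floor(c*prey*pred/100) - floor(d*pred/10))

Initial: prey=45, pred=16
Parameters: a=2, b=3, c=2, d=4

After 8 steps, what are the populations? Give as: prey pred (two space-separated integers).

Answer: 1 3

Derivation:
Step 1: prey: 45+9-21=33; pred: 16+14-6=24
Step 2: prey: 33+6-23=16; pred: 24+15-9=30
Step 3: prey: 16+3-14=5; pred: 30+9-12=27
Step 4: prey: 5+1-4=2; pred: 27+2-10=19
Step 5: prey: 2+0-1=1; pred: 19+0-7=12
Step 6: prey: 1+0-0=1; pred: 12+0-4=8
Step 7: prey: 1+0-0=1; pred: 8+0-3=5
Step 8: prey: 1+0-0=1; pred: 5+0-2=3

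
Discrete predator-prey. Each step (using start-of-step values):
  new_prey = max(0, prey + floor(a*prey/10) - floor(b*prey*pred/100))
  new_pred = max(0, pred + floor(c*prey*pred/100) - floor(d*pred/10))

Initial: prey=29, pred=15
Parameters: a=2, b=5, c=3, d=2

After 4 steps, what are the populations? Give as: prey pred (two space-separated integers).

Step 1: prey: 29+5-21=13; pred: 15+13-3=25
Step 2: prey: 13+2-16=0; pred: 25+9-5=29
Step 3: prey: 0+0-0=0; pred: 29+0-5=24
Step 4: prey: 0+0-0=0; pred: 24+0-4=20

Answer: 0 20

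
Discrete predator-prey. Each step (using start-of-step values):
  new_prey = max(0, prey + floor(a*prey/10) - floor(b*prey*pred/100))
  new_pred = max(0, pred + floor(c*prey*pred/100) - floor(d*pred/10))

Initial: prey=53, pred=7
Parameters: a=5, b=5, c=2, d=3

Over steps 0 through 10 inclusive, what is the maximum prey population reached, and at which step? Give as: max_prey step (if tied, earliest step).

Answer: 61 1

Derivation:
Step 1: prey: 53+26-18=61; pred: 7+7-2=12
Step 2: prey: 61+30-36=55; pred: 12+14-3=23
Step 3: prey: 55+27-63=19; pred: 23+25-6=42
Step 4: prey: 19+9-39=0; pred: 42+15-12=45
Step 5: prey: 0+0-0=0; pred: 45+0-13=32
Step 6: prey: 0+0-0=0; pred: 32+0-9=23
Step 7: prey: 0+0-0=0; pred: 23+0-6=17
Step 8: prey: 0+0-0=0; pred: 17+0-5=12
Step 9: prey: 0+0-0=0; pred: 12+0-3=9
Step 10: prey: 0+0-0=0; pred: 9+0-2=7
Max prey = 61 at step 1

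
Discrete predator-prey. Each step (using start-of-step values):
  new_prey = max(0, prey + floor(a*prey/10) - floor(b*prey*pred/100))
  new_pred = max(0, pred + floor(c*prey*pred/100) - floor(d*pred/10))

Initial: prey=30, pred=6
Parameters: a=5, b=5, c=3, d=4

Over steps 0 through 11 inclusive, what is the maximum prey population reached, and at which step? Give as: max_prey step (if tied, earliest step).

Step 1: prey: 30+15-9=36; pred: 6+5-2=9
Step 2: prey: 36+18-16=38; pred: 9+9-3=15
Step 3: prey: 38+19-28=29; pred: 15+17-6=26
Step 4: prey: 29+14-37=6; pred: 26+22-10=38
Step 5: prey: 6+3-11=0; pred: 38+6-15=29
Step 6: prey: 0+0-0=0; pred: 29+0-11=18
Step 7: prey: 0+0-0=0; pred: 18+0-7=11
Step 8: prey: 0+0-0=0; pred: 11+0-4=7
Step 9: prey: 0+0-0=0; pred: 7+0-2=5
Step 10: prey: 0+0-0=0; pred: 5+0-2=3
Step 11: prey: 0+0-0=0; pred: 3+0-1=2
Max prey = 38 at step 2

Answer: 38 2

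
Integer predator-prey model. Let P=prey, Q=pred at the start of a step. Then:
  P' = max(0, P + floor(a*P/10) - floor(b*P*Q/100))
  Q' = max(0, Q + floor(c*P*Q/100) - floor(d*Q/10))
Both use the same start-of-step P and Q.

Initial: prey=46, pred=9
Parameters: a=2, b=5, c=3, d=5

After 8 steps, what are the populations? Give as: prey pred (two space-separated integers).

Answer: 0 1

Derivation:
Step 1: prey: 46+9-20=35; pred: 9+12-4=17
Step 2: prey: 35+7-29=13; pred: 17+17-8=26
Step 3: prey: 13+2-16=0; pred: 26+10-13=23
Step 4: prey: 0+0-0=0; pred: 23+0-11=12
Step 5: prey: 0+0-0=0; pred: 12+0-6=6
Step 6: prey: 0+0-0=0; pred: 6+0-3=3
Step 7: prey: 0+0-0=0; pred: 3+0-1=2
Step 8: prey: 0+0-0=0; pred: 2+0-1=1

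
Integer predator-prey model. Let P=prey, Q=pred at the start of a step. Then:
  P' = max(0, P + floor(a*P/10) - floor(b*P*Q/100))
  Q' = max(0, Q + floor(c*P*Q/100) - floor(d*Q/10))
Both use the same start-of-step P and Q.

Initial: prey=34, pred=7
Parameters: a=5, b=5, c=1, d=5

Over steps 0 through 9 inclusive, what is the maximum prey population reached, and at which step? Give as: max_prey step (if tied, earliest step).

Answer: 104 6

Derivation:
Step 1: prey: 34+17-11=40; pred: 7+2-3=6
Step 2: prey: 40+20-12=48; pred: 6+2-3=5
Step 3: prey: 48+24-12=60; pred: 5+2-2=5
Step 4: prey: 60+30-15=75; pred: 5+3-2=6
Step 5: prey: 75+37-22=90; pred: 6+4-3=7
Step 6: prey: 90+45-31=104; pred: 7+6-3=10
Step 7: prey: 104+52-52=104; pred: 10+10-5=15
Step 8: prey: 104+52-78=78; pred: 15+15-7=23
Step 9: prey: 78+39-89=28; pred: 23+17-11=29
Max prey = 104 at step 6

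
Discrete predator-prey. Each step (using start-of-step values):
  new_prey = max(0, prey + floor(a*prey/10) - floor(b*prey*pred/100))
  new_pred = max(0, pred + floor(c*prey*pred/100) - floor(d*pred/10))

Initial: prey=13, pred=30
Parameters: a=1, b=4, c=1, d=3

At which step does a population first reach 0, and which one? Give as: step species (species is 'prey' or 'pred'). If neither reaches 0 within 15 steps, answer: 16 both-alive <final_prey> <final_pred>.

Step 1: prey: 13+1-15=0; pred: 30+3-9=24
First extinction: prey at step 1

Answer: 1 prey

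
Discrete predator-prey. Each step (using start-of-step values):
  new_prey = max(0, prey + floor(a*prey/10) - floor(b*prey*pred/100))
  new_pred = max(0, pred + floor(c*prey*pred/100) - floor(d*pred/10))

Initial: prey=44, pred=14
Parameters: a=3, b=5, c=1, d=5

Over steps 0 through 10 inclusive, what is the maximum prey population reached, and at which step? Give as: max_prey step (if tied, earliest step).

Answer: 48 10

Derivation:
Step 1: prey: 44+13-30=27; pred: 14+6-7=13
Step 2: prey: 27+8-17=18; pred: 13+3-6=10
Step 3: prey: 18+5-9=14; pred: 10+1-5=6
Step 4: prey: 14+4-4=14; pred: 6+0-3=3
Step 5: prey: 14+4-2=16; pred: 3+0-1=2
Step 6: prey: 16+4-1=19; pred: 2+0-1=1
Step 7: prey: 19+5-0=24; pred: 1+0-0=1
Step 8: prey: 24+7-1=30; pred: 1+0-0=1
Step 9: prey: 30+9-1=38; pred: 1+0-0=1
Step 10: prey: 38+11-1=48; pred: 1+0-0=1
Max prey = 48 at step 10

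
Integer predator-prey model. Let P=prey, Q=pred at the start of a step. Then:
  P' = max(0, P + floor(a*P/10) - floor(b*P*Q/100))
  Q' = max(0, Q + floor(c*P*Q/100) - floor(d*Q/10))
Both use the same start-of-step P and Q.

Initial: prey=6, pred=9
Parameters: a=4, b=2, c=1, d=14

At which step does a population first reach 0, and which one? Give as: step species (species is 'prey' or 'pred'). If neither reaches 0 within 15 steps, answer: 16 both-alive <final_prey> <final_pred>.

Step 1: prey: 6+2-1=7; pred: 9+0-12=0
First extinction: pred at step 1

Answer: 1 pred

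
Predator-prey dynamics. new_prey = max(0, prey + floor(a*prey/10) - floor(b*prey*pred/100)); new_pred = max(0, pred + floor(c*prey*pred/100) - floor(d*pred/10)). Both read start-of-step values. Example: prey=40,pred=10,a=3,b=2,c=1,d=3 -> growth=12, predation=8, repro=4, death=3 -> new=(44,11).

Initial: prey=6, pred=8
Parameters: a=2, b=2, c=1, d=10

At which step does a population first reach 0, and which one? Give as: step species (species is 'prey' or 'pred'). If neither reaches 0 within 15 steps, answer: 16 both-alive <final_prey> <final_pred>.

Step 1: prey: 6+1-0=7; pred: 8+0-8=0
First extinction: pred at step 1

Answer: 1 pred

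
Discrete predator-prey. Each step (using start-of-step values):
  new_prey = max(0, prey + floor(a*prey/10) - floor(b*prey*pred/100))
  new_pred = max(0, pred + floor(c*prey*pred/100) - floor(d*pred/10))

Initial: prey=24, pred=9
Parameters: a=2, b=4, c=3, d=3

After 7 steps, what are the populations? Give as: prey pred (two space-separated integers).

Step 1: prey: 24+4-8=20; pred: 9+6-2=13
Step 2: prey: 20+4-10=14; pred: 13+7-3=17
Step 3: prey: 14+2-9=7; pred: 17+7-5=19
Step 4: prey: 7+1-5=3; pred: 19+3-5=17
Step 5: prey: 3+0-2=1; pred: 17+1-5=13
Step 6: prey: 1+0-0=1; pred: 13+0-3=10
Step 7: prey: 1+0-0=1; pred: 10+0-3=7

Answer: 1 7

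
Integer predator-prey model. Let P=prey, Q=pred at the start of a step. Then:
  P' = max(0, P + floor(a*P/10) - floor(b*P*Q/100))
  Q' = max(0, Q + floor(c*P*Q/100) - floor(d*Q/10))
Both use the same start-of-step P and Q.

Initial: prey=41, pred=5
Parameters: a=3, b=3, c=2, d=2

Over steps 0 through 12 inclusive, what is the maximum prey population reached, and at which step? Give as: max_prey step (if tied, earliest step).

Step 1: prey: 41+12-6=47; pred: 5+4-1=8
Step 2: prey: 47+14-11=50; pred: 8+7-1=14
Step 3: prey: 50+15-21=44; pred: 14+14-2=26
Step 4: prey: 44+13-34=23; pred: 26+22-5=43
Step 5: prey: 23+6-29=0; pred: 43+19-8=54
Step 6: prey: 0+0-0=0; pred: 54+0-10=44
Step 7: prey: 0+0-0=0; pred: 44+0-8=36
Step 8: prey: 0+0-0=0; pred: 36+0-7=29
Step 9: prey: 0+0-0=0; pred: 29+0-5=24
Step 10: prey: 0+0-0=0; pred: 24+0-4=20
Step 11: prey: 0+0-0=0; pred: 20+0-4=16
Step 12: prey: 0+0-0=0; pred: 16+0-3=13
Max prey = 50 at step 2

Answer: 50 2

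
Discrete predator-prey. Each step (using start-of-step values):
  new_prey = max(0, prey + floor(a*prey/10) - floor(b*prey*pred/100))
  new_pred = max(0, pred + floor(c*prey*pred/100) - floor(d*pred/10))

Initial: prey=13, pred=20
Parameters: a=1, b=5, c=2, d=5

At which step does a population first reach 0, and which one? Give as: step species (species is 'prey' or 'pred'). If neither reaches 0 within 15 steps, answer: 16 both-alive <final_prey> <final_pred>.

Answer: 16 both-alive 1 1

Derivation:
Step 1: prey: 13+1-13=1; pred: 20+5-10=15
Step 2: prey: 1+0-0=1; pred: 15+0-7=8
Step 3: prey: 1+0-0=1; pred: 8+0-4=4
Step 4: prey: 1+0-0=1; pred: 4+0-2=2
Step 5: prey: 1+0-0=1; pred: 2+0-1=1
Step 6: prey: 1+0-0=1; pred: 1+0-0=1
Steps 7-15: state stable at prey=1, pred=1 (no change)
No extinction within 15 steps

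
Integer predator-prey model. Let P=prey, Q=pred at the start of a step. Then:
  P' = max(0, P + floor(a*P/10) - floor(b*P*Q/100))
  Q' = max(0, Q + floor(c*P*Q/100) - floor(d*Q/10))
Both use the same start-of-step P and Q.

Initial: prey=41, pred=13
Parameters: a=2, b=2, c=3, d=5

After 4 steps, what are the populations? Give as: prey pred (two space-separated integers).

Answer: 3 45

Derivation:
Step 1: prey: 41+8-10=39; pred: 13+15-6=22
Step 2: prey: 39+7-17=29; pred: 22+25-11=36
Step 3: prey: 29+5-20=14; pred: 36+31-18=49
Step 4: prey: 14+2-13=3; pred: 49+20-24=45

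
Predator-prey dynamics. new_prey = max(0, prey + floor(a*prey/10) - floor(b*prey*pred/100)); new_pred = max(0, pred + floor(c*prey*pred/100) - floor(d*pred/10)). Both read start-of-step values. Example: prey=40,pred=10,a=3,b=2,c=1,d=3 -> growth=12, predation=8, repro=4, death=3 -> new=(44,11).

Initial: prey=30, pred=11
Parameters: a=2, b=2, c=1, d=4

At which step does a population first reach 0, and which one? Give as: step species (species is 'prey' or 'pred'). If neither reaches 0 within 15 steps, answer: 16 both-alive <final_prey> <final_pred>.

Answer: 16 both-alive 54 11

Derivation:
Step 1: prey: 30+6-6=30; pred: 11+3-4=10
Step 2: prey: 30+6-6=30; pred: 10+3-4=9
Step 3: prey: 30+6-5=31; pred: 9+2-3=8
Step 4: prey: 31+6-4=33; pred: 8+2-3=7
Step 5: prey: 33+6-4=35; pred: 7+2-2=7
Step 6: prey: 35+7-4=38; pred: 7+2-2=7
Step 7: prey: 38+7-5=40; pred: 7+2-2=7
Step 8: prey: 40+8-5=43; pred: 7+2-2=7
Step 9: prey: 43+8-6=45; pred: 7+3-2=8
Step 10: prey: 45+9-7=47; pred: 8+3-3=8
Step 11: prey: 47+9-7=49; pred: 8+3-3=8
Step 12: prey: 49+9-7=51; pred: 8+3-3=8
Step 13: prey: 51+10-8=53; pred: 8+4-3=9
Step 14: prey: 53+10-9=54; pred: 9+4-3=10
Step 15: prey: 54+10-10=54; pred: 10+5-4=11
No extinction within 15 steps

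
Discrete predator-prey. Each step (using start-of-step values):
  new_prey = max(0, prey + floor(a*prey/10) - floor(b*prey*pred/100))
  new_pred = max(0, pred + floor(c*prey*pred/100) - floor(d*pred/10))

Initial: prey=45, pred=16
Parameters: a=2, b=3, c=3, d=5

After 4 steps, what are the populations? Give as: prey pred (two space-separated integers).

Step 1: prey: 45+9-21=33; pred: 16+21-8=29
Step 2: prey: 33+6-28=11; pred: 29+28-14=43
Step 3: prey: 11+2-14=0; pred: 43+14-21=36
Step 4: prey: 0+0-0=0; pred: 36+0-18=18

Answer: 0 18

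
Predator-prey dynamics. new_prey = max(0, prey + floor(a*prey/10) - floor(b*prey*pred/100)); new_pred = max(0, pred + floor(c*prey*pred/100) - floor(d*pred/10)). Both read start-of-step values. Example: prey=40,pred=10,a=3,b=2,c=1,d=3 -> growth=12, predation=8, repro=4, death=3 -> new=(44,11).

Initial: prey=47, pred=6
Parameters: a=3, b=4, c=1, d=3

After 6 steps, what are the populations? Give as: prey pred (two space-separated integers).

Step 1: prey: 47+14-11=50; pred: 6+2-1=7
Step 2: prey: 50+15-14=51; pred: 7+3-2=8
Step 3: prey: 51+15-16=50; pred: 8+4-2=10
Step 4: prey: 50+15-20=45; pred: 10+5-3=12
Step 5: prey: 45+13-21=37; pred: 12+5-3=14
Step 6: prey: 37+11-20=28; pred: 14+5-4=15

Answer: 28 15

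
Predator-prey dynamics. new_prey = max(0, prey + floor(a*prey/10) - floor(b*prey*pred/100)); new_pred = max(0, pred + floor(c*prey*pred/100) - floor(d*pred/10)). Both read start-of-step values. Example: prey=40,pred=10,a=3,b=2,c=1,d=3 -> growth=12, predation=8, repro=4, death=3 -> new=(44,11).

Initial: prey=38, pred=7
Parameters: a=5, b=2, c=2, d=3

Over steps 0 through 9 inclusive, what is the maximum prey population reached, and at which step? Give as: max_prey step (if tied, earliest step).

Step 1: prey: 38+19-5=52; pred: 7+5-2=10
Step 2: prey: 52+26-10=68; pred: 10+10-3=17
Step 3: prey: 68+34-23=79; pred: 17+23-5=35
Step 4: prey: 79+39-55=63; pred: 35+55-10=80
Step 5: prey: 63+31-100=0; pred: 80+100-24=156
Step 6: prey: 0+0-0=0; pred: 156+0-46=110
Step 7: prey: 0+0-0=0; pred: 110+0-33=77
Step 8: prey: 0+0-0=0; pred: 77+0-23=54
Step 9: prey: 0+0-0=0; pred: 54+0-16=38
Max prey = 79 at step 3

Answer: 79 3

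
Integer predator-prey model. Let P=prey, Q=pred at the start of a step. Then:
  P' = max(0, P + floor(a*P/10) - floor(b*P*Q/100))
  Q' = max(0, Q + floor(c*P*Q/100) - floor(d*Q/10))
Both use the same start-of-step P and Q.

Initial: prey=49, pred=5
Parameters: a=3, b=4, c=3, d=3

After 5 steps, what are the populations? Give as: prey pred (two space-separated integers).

Answer: 0 42

Derivation:
Step 1: prey: 49+14-9=54; pred: 5+7-1=11
Step 2: prey: 54+16-23=47; pred: 11+17-3=25
Step 3: prey: 47+14-47=14; pred: 25+35-7=53
Step 4: prey: 14+4-29=0; pred: 53+22-15=60
Step 5: prey: 0+0-0=0; pred: 60+0-18=42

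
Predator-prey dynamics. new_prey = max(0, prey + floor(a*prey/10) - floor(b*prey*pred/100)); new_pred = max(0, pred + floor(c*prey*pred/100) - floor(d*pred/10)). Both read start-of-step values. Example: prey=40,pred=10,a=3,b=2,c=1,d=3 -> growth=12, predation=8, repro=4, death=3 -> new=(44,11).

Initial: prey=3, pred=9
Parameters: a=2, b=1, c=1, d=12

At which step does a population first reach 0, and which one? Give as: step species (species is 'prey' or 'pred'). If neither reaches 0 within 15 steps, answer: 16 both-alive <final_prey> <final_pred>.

Answer: 1 pred

Derivation:
Step 1: prey: 3+0-0=3; pred: 9+0-10=0
First extinction: pred at step 1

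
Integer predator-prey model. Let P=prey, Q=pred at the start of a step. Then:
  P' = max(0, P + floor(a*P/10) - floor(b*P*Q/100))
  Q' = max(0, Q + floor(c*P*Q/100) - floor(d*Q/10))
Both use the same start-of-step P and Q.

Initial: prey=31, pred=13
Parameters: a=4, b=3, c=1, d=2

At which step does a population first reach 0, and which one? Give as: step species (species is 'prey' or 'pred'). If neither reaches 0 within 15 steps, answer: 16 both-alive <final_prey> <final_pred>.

Step 1: prey: 31+12-12=31; pred: 13+4-2=15
Step 2: prey: 31+12-13=30; pred: 15+4-3=16
Step 3: prey: 30+12-14=28; pred: 16+4-3=17
Step 4: prey: 28+11-14=25; pred: 17+4-3=18
Step 5: prey: 25+10-13=22; pred: 18+4-3=19
Step 6: prey: 22+8-12=18; pred: 19+4-3=20
Step 7: prey: 18+7-10=15; pred: 20+3-4=19
Step 8: prey: 15+6-8=13; pred: 19+2-3=18
Step 9: prey: 13+5-7=11; pred: 18+2-3=17
Step 10: prey: 11+4-5=10; pred: 17+1-3=15
Step 11: prey: 10+4-4=10; pred: 15+1-3=13
Step 12: prey: 10+4-3=11; pred: 13+1-2=12
Step 13: prey: 11+4-3=12; pred: 12+1-2=11
Step 14: prey: 12+4-3=13; pred: 11+1-2=10
Step 15: prey: 13+5-3=15; pred: 10+1-2=9
No extinction within 15 steps

Answer: 16 both-alive 15 9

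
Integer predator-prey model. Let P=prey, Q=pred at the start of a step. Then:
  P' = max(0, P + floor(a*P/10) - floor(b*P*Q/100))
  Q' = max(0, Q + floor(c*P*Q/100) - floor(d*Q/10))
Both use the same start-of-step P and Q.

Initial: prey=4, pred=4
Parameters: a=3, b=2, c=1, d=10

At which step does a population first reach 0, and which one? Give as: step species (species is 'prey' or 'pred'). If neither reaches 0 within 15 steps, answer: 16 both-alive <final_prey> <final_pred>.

Step 1: prey: 4+1-0=5; pred: 4+0-4=0
First extinction: pred at step 1

Answer: 1 pred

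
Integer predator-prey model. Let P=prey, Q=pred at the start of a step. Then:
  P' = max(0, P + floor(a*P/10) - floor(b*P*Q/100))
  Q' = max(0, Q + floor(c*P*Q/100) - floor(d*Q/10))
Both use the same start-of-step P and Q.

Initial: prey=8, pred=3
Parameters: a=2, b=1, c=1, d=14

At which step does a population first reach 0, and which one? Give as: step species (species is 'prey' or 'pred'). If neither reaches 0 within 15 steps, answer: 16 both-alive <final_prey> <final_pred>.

Step 1: prey: 8+1-0=9; pred: 3+0-4=0
First extinction: pred at step 1

Answer: 1 pred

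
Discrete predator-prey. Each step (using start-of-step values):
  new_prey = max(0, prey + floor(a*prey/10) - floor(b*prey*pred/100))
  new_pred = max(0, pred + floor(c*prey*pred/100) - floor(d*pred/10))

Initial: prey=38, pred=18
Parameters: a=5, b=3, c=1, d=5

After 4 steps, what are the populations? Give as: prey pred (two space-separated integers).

Step 1: prey: 38+19-20=37; pred: 18+6-9=15
Step 2: prey: 37+18-16=39; pred: 15+5-7=13
Step 3: prey: 39+19-15=43; pred: 13+5-6=12
Step 4: prey: 43+21-15=49; pred: 12+5-6=11

Answer: 49 11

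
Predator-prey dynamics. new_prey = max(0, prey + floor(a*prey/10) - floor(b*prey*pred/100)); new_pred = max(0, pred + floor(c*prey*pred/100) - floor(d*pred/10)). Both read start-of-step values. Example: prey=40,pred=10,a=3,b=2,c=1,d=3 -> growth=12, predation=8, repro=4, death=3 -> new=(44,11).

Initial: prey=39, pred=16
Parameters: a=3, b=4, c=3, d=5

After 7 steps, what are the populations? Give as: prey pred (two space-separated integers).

Answer: 0 2

Derivation:
Step 1: prey: 39+11-24=26; pred: 16+18-8=26
Step 2: prey: 26+7-27=6; pred: 26+20-13=33
Step 3: prey: 6+1-7=0; pred: 33+5-16=22
Step 4: prey: 0+0-0=0; pred: 22+0-11=11
Step 5: prey: 0+0-0=0; pred: 11+0-5=6
Step 6: prey: 0+0-0=0; pred: 6+0-3=3
Step 7: prey: 0+0-0=0; pred: 3+0-1=2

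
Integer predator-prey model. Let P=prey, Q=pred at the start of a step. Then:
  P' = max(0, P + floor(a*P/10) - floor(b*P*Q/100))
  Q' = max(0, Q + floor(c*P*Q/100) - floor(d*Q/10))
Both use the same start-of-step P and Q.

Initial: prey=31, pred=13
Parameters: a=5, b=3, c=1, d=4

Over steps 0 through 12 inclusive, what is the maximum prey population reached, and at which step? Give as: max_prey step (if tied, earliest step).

Step 1: prey: 31+15-12=34; pred: 13+4-5=12
Step 2: prey: 34+17-12=39; pred: 12+4-4=12
Step 3: prey: 39+19-14=44; pred: 12+4-4=12
Step 4: prey: 44+22-15=51; pred: 12+5-4=13
Step 5: prey: 51+25-19=57; pred: 13+6-5=14
Step 6: prey: 57+28-23=62; pred: 14+7-5=16
Step 7: prey: 62+31-29=64; pred: 16+9-6=19
Step 8: prey: 64+32-36=60; pred: 19+12-7=24
Step 9: prey: 60+30-43=47; pred: 24+14-9=29
Step 10: prey: 47+23-40=30; pred: 29+13-11=31
Step 11: prey: 30+15-27=18; pred: 31+9-12=28
Step 12: prey: 18+9-15=12; pred: 28+5-11=22
Max prey = 64 at step 7

Answer: 64 7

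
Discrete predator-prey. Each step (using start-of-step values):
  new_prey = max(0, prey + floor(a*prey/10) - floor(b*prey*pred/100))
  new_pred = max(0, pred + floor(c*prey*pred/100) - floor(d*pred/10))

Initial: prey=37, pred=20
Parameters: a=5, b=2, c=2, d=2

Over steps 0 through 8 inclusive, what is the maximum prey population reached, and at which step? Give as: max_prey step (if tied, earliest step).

Answer: 41 1

Derivation:
Step 1: prey: 37+18-14=41; pred: 20+14-4=30
Step 2: prey: 41+20-24=37; pred: 30+24-6=48
Step 3: prey: 37+18-35=20; pred: 48+35-9=74
Step 4: prey: 20+10-29=1; pred: 74+29-14=89
Step 5: prey: 1+0-1=0; pred: 89+1-17=73
Step 6: prey: 0+0-0=0; pred: 73+0-14=59
Step 7: prey: 0+0-0=0; pred: 59+0-11=48
Step 8: prey: 0+0-0=0; pred: 48+0-9=39
Max prey = 41 at step 1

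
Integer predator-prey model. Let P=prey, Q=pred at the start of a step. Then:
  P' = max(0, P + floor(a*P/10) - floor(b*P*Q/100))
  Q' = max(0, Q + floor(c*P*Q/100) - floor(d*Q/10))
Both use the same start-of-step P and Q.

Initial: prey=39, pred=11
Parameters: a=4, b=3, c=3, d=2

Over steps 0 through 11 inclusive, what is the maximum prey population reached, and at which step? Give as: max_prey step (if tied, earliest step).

Step 1: prey: 39+15-12=42; pred: 11+12-2=21
Step 2: prey: 42+16-26=32; pred: 21+26-4=43
Step 3: prey: 32+12-41=3; pred: 43+41-8=76
Step 4: prey: 3+1-6=0; pred: 76+6-15=67
Step 5: prey: 0+0-0=0; pred: 67+0-13=54
Step 6: prey: 0+0-0=0; pred: 54+0-10=44
Step 7: prey: 0+0-0=0; pred: 44+0-8=36
Step 8: prey: 0+0-0=0; pred: 36+0-7=29
Step 9: prey: 0+0-0=0; pred: 29+0-5=24
Step 10: prey: 0+0-0=0; pred: 24+0-4=20
Step 11: prey: 0+0-0=0; pred: 20+0-4=16
Max prey = 42 at step 1

Answer: 42 1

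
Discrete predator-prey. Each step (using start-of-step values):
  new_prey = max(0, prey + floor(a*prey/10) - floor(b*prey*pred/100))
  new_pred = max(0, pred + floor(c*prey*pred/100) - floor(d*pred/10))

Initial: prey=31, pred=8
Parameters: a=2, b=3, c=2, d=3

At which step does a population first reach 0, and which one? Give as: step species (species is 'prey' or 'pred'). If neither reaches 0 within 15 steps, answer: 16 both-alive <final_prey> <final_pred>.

Answer: 16 both-alive 3 3

Derivation:
Step 1: prey: 31+6-7=30; pred: 8+4-2=10
Step 2: prey: 30+6-9=27; pred: 10+6-3=13
Step 3: prey: 27+5-10=22; pred: 13+7-3=17
Step 4: prey: 22+4-11=15; pred: 17+7-5=19
Step 5: prey: 15+3-8=10; pred: 19+5-5=19
Step 6: prey: 10+2-5=7; pred: 19+3-5=17
Step 7: prey: 7+1-3=5; pred: 17+2-5=14
Step 8: prey: 5+1-2=4; pred: 14+1-4=11
Step 9: prey: 4+0-1=3; pred: 11+0-3=8
Step 10: prey: 3+0-0=3; pred: 8+0-2=6
Step 11: prey: 3+0-0=3; pred: 6+0-1=5
Step 12: prey: 3+0-0=3; pred: 5+0-1=4
Step 13: prey: 3+0-0=3; pred: 4+0-1=3
Step 14: prey: 3+0-0=3; pred: 3+0-0=3
Steps 15-15: state stable at prey=3, pred=3 (no change)
No extinction within 15 steps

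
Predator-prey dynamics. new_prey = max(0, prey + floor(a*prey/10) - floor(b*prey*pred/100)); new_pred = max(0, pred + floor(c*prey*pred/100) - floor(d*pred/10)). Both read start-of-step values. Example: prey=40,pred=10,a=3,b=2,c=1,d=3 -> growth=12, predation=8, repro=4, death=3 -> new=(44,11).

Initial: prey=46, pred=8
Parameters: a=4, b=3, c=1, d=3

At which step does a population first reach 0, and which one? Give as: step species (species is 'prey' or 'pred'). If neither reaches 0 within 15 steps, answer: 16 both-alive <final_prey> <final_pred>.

Step 1: prey: 46+18-11=53; pred: 8+3-2=9
Step 2: prey: 53+21-14=60; pred: 9+4-2=11
Step 3: prey: 60+24-19=65; pred: 11+6-3=14
Step 4: prey: 65+26-27=64; pred: 14+9-4=19
Step 5: prey: 64+25-36=53; pred: 19+12-5=26
Step 6: prey: 53+21-41=33; pred: 26+13-7=32
Step 7: prey: 33+13-31=15; pred: 32+10-9=33
Step 8: prey: 15+6-14=7; pred: 33+4-9=28
Step 9: prey: 7+2-5=4; pred: 28+1-8=21
Step 10: prey: 4+1-2=3; pred: 21+0-6=15
Step 11: prey: 3+1-1=3; pred: 15+0-4=11
Step 12: prey: 3+1-0=4; pred: 11+0-3=8
Step 13: prey: 4+1-0=5; pred: 8+0-2=6
Step 14: prey: 5+2-0=7; pred: 6+0-1=5
Step 15: prey: 7+2-1=8; pred: 5+0-1=4
No extinction within 15 steps

Answer: 16 both-alive 8 4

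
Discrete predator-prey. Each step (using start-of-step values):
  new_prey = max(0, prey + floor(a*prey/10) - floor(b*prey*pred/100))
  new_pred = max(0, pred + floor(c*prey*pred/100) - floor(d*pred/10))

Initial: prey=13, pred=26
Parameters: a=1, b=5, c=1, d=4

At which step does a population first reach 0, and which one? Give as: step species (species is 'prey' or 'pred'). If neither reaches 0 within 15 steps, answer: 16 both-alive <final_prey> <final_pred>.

Step 1: prey: 13+1-16=0; pred: 26+3-10=19
First extinction: prey at step 1

Answer: 1 prey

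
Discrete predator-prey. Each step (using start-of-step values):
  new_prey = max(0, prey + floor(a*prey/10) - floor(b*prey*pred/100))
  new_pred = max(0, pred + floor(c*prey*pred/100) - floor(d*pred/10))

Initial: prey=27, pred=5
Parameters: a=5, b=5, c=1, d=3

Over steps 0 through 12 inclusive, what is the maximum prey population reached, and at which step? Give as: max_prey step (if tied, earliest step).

Answer: 71 5

Derivation:
Step 1: prey: 27+13-6=34; pred: 5+1-1=5
Step 2: prey: 34+17-8=43; pred: 5+1-1=5
Step 3: prey: 43+21-10=54; pred: 5+2-1=6
Step 4: prey: 54+27-16=65; pred: 6+3-1=8
Step 5: prey: 65+32-26=71; pred: 8+5-2=11
Step 6: prey: 71+35-39=67; pred: 11+7-3=15
Step 7: prey: 67+33-50=50; pred: 15+10-4=21
Step 8: prey: 50+25-52=23; pred: 21+10-6=25
Step 9: prey: 23+11-28=6; pred: 25+5-7=23
Step 10: prey: 6+3-6=3; pred: 23+1-6=18
Step 11: prey: 3+1-2=2; pred: 18+0-5=13
Step 12: prey: 2+1-1=2; pred: 13+0-3=10
Max prey = 71 at step 5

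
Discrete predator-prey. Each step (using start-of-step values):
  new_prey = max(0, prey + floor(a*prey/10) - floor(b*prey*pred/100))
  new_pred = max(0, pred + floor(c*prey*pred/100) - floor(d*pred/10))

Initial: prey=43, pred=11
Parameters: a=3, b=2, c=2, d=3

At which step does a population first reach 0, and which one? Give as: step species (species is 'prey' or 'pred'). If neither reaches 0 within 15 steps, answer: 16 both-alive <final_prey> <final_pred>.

Step 1: prey: 43+12-9=46; pred: 11+9-3=17
Step 2: prey: 46+13-15=44; pred: 17+15-5=27
Step 3: prey: 44+13-23=34; pred: 27+23-8=42
Step 4: prey: 34+10-28=16; pred: 42+28-12=58
Step 5: prey: 16+4-18=2; pred: 58+18-17=59
Step 6: prey: 2+0-2=0; pred: 59+2-17=44
First extinction: prey at step 6

Answer: 6 prey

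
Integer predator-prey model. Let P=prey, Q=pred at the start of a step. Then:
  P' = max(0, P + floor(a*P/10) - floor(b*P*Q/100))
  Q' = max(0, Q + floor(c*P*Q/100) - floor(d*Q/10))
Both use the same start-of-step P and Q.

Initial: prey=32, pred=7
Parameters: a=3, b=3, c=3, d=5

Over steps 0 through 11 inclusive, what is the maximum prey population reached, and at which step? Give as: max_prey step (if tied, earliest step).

Step 1: prey: 32+9-6=35; pred: 7+6-3=10
Step 2: prey: 35+10-10=35; pred: 10+10-5=15
Step 3: prey: 35+10-15=30; pred: 15+15-7=23
Step 4: prey: 30+9-20=19; pred: 23+20-11=32
Step 5: prey: 19+5-18=6; pred: 32+18-16=34
Step 6: prey: 6+1-6=1; pred: 34+6-17=23
Step 7: prey: 1+0-0=1; pred: 23+0-11=12
Step 8: prey: 1+0-0=1; pred: 12+0-6=6
Step 9: prey: 1+0-0=1; pred: 6+0-3=3
Step 10: prey: 1+0-0=1; pred: 3+0-1=2
Step 11: prey: 1+0-0=1; pred: 2+0-1=1
Max prey = 35 at step 1

Answer: 35 1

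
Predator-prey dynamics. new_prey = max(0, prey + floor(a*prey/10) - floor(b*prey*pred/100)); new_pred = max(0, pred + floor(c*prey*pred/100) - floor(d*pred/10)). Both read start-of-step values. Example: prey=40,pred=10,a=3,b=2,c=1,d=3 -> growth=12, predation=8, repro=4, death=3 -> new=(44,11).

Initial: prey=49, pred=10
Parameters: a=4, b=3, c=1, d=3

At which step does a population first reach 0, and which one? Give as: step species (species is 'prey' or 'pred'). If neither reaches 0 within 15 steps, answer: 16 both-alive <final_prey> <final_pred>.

Step 1: prey: 49+19-14=54; pred: 10+4-3=11
Step 2: prey: 54+21-17=58; pred: 11+5-3=13
Step 3: prey: 58+23-22=59; pred: 13+7-3=17
Step 4: prey: 59+23-30=52; pred: 17+10-5=22
Step 5: prey: 52+20-34=38; pred: 22+11-6=27
Step 6: prey: 38+15-30=23; pred: 27+10-8=29
Step 7: prey: 23+9-20=12; pred: 29+6-8=27
Step 8: prey: 12+4-9=7; pred: 27+3-8=22
Step 9: prey: 7+2-4=5; pred: 22+1-6=17
Step 10: prey: 5+2-2=5; pred: 17+0-5=12
Step 11: prey: 5+2-1=6; pred: 12+0-3=9
Step 12: prey: 6+2-1=7; pred: 9+0-2=7
Step 13: prey: 7+2-1=8; pred: 7+0-2=5
Step 14: prey: 8+3-1=10; pred: 5+0-1=4
Step 15: prey: 10+4-1=13; pred: 4+0-1=3
No extinction within 15 steps

Answer: 16 both-alive 13 3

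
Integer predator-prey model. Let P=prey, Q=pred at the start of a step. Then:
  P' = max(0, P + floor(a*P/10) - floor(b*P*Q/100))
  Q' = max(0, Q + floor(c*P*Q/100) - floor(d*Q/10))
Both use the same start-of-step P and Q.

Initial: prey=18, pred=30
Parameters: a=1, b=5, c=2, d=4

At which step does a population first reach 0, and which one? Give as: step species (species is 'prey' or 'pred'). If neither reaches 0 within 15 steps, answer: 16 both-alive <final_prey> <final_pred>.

Step 1: prey: 18+1-27=0; pred: 30+10-12=28
First extinction: prey at step 1

Answer: 1 prey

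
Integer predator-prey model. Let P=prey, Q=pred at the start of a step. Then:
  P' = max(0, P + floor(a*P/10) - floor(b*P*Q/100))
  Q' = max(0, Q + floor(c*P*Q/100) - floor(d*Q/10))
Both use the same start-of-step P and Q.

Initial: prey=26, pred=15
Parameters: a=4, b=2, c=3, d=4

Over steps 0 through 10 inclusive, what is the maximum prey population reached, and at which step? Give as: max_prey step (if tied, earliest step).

Answer: 29 1

Derivation:
Step 1: prey: 26+10-7=29; pred: 15+11-6=20
Step 2: prey: 29+11-11=29; pred: 20+17-8=29
Step 3: prey: 29+11-16=24; pred: 29+25-11=43
Step 4: prey: 24+9-20=13; pred: 43+30-17=56
Step 5: prey: 13+5-14=4; pred: 56+21-22=55
Step 6: prey: 4+1-4=1; pred: 55+6-22=39
Step 7: prey: 1+0-0=1; pred: 39+1-15=25
Step 8: prey: 1+0-0=1; pred: 25+0-10=15
Step 9: prey: 1+0-0=1; pred: 15+0-6=9
Step 10: prey: 1+0-0=1; pred: 9+0-3=6
Max prey = 29 at step 1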